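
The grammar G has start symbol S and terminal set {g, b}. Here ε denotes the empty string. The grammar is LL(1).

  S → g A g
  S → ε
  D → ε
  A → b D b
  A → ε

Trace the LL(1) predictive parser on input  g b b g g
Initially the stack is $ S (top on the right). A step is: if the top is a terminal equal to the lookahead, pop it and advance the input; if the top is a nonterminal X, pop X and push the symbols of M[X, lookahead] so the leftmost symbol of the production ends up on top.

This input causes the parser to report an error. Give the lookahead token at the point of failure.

g

     Stack      Input        Action
  1  $ S        g b b g g $  expand S → g A g
  2  $ g A g    g b b g g $  match g
  3  $ g A      b b g g $    expand A → b D b
  4  $ g b D b  b b g g $    match b
  5  $ g b D    b g g $      expand D → ε
  6  $ g b      b g g $      match b
  7  $ g        g g $        match g
  8  $          g $          error: stack empty but input remains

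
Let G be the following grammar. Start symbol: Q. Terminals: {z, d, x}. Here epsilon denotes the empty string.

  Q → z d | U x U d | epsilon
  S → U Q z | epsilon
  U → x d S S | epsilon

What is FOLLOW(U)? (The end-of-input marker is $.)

FIRST(U) = {epsilon, x}
FIRST(Q) = {epsilon, x, z}  (via U x U d)
FIRST(S) = {epsilon, x, z}  (via U Q z)
FOLLOW(Q) includes $ since Q is the start symbol.
FOLLOW(Q): in S→U Q z, Q is followed by z with FIRST {z}. Thus FOLLOW(Q) = {$, z}.
FOLLOW(U): in Q→U x U d (occurrence 1), U is followed by x U d with FIRST {x}; in Q→U x U d (occurrence 2), U is followed by d with FIRST {d}; in S→U Q z, U is followed by Q z with FIRST {x, z}. Thus FOLLOW(U) = {d, x, z}.
FOLLOW(S): in U→x d S S (occurrence 1), S is followed by S with FIRST {epsilon, x, z}; in U→x d S S (occurrence 1), the suffix after S is nullable, so FOLLOW(S) ⊇ FOLLOW(U) = {d, x, z}; in U→x d S S (occurrence 2), the suffix after S is empty, so FOLLOW(S) ⊇ FOLLOW(U) = {d, x, z}. Thus FOLLOW(S) = {d, x, z}.

{d, x, z}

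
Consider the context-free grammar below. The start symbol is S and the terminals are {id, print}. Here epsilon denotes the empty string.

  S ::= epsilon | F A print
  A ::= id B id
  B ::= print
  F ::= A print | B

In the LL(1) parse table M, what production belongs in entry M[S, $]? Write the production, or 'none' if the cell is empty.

FIRST(A): from A::=id B id we get {id}. So FIRST(A) = {id}.
FIRST(B): from B::=print we get {print}. So FIRST(B) = {print}.
FIRST(F): from F::=A print we get {id}; from F::=B we get {print}. So FIRST(F) = {id, print}.
FIRST(S): from S::=epsilon we get {epsilon}; from S::=F A print we get {id, print}. So FIRST(S) = {epsilon, id, print}.
FOLLOW(S) includes $ since S is the start symbol.
FOLLOW(S): S appears on no right-hand side. Thus FOLLOW(S) = {$}.
For S ::= epsilon: FIRST(epsilon) = {epsilon}, so it goes in M[S, t] for t ∈ {}; since epsilon ∈ FIRST, also for every t ∈ FOLLOW(S) = {$}.
For S ::= F A print: FIRST(F A print) = {id, print}, so it goes in M[S, t] for t ∈ {id, print}.

S ::= epsilon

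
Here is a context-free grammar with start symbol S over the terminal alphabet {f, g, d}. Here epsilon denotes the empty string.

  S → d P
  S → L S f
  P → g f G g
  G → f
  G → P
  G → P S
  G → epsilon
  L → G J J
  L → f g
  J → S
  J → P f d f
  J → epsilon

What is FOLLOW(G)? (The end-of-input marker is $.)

{d, f, g}

FIRST(P) = {g}
FIRST(G) = {epsilon, f, g}  (via P, P S)
FIRST(S) = {d, f, g}  (via L S f)
FIRST(J) = {epsilon, d, f, g}  (via S, P f d f)
FIRST(L) = {epsilon, d, f, g}  (via G J J)
FOLLOW(S) includes $ since S is the start symbol.
FOLLOW(L): in S→L S f, L is followed by S f with FIRST {d, f, g}. Thus FOLLOW(L) = {d, f, g}.
FOLLOW(G): in P→g f G g, G is followed by g with FIRST {g}; in L→G J J, G is followed by J J with FIRST {epsilon, d, f, g}; in L→G J J, the suffix after G is nullable, so FOLLOW(G) ⊇ FOLLOW(L) = {d, f, g}. Thus FOLLOW(G) = {d, f, g}.
FOLLOW(J): in L→G J J (occurrence 1), J is followed by J with FIRST {epsilon, d, f, g}; in L→G J J (occurrence 1), the suffix after J is nullable, so FOLLOW(J) ⊇ FOLLOW(L) = {d, f, g}; in L→G J J (occurrence 2), the suffix after J is empty, so FOLLOW(J) ⊇ FOLLOW(L) = {d, f, g}. Thus FOLLOW(J) = {d, f, g}.
FOLLOW(S): in S→L S f, S is followed by f with FIRST {f}; in G→P S, the suffix after S is empty, so FOLLOW(S) ⊇ FOLLOW(G) = {d, f, g}; in J→S, the suffix after S is empty, so FOLLOW(S) ⊇ FOLLOW(J) = {d, f, g}. Thus FOLLOW(S) = {$, d, f, g}.
FOLLOW(P): in S→d P, the suffix after P is empty, so FOLLOW(P) ⊇ FOLLOW(S) = {$, d, f, g}; in G→P, the suffix after P is empty, so FOLLOW(P) ⊇ FOLLOW(G) = {d, f, g}; in G→P S, P is followed by S with FIRST {d, f, g}; in J→P f d f, P is followed by f d f with FIRST {f}. Thus FOLLOW(P) = {$, d, f, g}.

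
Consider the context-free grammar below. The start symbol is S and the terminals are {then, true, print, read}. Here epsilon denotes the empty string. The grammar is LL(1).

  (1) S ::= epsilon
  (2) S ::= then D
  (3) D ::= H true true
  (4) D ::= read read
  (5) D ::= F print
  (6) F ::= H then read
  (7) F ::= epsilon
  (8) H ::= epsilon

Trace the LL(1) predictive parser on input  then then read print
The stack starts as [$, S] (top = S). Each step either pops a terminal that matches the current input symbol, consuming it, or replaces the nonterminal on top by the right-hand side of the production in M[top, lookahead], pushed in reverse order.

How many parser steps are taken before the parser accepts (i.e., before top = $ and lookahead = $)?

8

     Stack                Input                   Action
  1  $ S                  then then read print $  expand S ::= then D
  2  $ D then             then then read print $  match then
  3  $ D                  then read print $       expand D ::= F print
  4  $ print F            then read print $       expand F ::= H then read
  5  $ print read then H  then read print $       expand H ::= epsilon
  6  $ print read then    then read print $       match then
  7  $ print read         read print $            match read
  8  $ print              print $                 match print
Accept reached after 8 steps.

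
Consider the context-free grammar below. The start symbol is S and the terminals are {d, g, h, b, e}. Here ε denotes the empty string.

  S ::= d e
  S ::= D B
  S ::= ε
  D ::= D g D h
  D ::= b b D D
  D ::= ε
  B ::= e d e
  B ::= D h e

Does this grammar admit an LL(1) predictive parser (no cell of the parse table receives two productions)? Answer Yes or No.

No

FIRST(S) = {ε, b, d, e, g, h}
FIRST(D) = {ε, b, g}
FIRST(B) = {b, e, g, h}
FOLLOW(S) = {$}
FOLLOW(D) = {b, e, g, h}
FOLLOW(B) = {$}
Cell M[D, b] receives both D ::= D g D h and D ::= b b D D and D ::= ε — the grammar is not LL(1).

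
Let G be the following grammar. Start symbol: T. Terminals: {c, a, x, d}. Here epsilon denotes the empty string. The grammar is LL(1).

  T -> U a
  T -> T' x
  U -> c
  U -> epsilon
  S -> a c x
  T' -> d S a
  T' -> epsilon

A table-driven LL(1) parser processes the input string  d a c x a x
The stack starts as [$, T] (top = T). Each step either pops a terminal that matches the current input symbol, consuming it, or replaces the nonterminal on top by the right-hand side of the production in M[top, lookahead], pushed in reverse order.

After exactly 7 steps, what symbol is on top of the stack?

     Stack        Input          Action
  1  $ T          d a c x a x $  expand T -> T' x
  2  $ x T'       d a c x a x $  expand T' -> d S a
  3  $ x a S d    d a c x a x $  match d
  4  $ x a S      a c x a x $    expand S -> a c x
  5  $ x a x c a  a c x a x $    match a
  6  $ x a x c    c x a x $      match c
  7  $ x a x      x a x $        match x
Stack after step 7: $ x a (top = a).

a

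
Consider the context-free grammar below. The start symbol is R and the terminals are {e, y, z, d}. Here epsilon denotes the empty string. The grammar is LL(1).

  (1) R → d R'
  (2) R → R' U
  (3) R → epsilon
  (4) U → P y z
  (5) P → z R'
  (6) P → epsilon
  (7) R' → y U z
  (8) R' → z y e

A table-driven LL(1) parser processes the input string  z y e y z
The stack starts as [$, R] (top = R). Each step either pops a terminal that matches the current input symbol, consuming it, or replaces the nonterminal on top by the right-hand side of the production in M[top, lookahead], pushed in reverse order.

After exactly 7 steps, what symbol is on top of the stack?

y

step 1: stack=$ R  input=z y e y z $  — expand R → R' U
step 2: stack=$ U R'  input=z y e y z $  — expand R' → z y e
step 3: stack=$ U e y z  input=z y e y z $  — match z
step 4: stack=$ U e y  input=y e y z $  — match y
step 5: stack=$ U e  input=e y z $  — match e
step 6: stack=$ U  input=y z $  — expand U → P y z
step 7: stack=$ z y P  input=y z $  — expand P → epsilon
Stack after step 7: $ z y (top = y).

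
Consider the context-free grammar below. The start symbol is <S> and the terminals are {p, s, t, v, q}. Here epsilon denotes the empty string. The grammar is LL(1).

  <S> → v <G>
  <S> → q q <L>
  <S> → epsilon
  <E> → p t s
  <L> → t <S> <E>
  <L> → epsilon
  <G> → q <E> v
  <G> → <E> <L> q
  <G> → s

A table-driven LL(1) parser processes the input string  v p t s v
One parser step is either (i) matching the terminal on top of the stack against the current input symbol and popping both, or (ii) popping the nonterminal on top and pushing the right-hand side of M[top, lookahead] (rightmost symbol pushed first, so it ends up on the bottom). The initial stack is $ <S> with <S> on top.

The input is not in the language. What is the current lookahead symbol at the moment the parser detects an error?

step 1: stack=$ <S>  input=v p t s v $  — expand <S> → v <G>
step 2: stack=$ <G> v  input=v p t s v $  — match v
step 3: stack=$ <G>  input=p t s v $  — expand <G> → <E> <L> q
step 4: stack=$ q <L> <E>  input=p t s v $  — expand <E> → p t s
step 5: stack=$ q <L> s t p  input=p t s v $  — match p
step 6: stack=$ q <L> s t  input=t s v $  — match t
step 7: stack=$ q <L> s  input=s v $  — match s
step 8: stack=$ q <L>  input=v $  — error: M[<L>, v] is empty

v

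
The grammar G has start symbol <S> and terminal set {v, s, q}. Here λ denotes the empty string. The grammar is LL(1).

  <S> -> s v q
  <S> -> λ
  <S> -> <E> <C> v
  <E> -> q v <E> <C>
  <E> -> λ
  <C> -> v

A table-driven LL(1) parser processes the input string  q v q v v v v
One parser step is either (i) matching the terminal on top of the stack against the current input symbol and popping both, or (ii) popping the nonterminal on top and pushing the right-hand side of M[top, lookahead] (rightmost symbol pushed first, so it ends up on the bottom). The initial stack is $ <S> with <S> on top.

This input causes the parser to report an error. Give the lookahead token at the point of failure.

$

step 1: stack=$ <S>  input=q v q v v v v $  — expand <S> -> <E> <C> v
step 2: stack=$ v <C> <E>  input=q v q v v v v $  — expand <E> -> q v <E> <C>
step 3: stack=$ v <C> <C> <E> v q  input=q v q v v v v $  — match q
step 4: stack=$ v <C> <C> <E> v  input=v q v v v v $  — match v
step 5: stack=$ v <C> <C> <E>  input=q v v v v $  — expand <E> -> q v <E> <C>
step 6: stack=$ v <C> <C> <C> <E> v q  input=q v v v v $  — match q
step 7: stack=$ v <C> <C> <C> <E> v  input=v v v v $  — match v
step 8: stack=$ v <C> <C> <C> <E>  input=v v v $  — expand <E> -> λ
step 9: stack=$ v <C> <C> <C>  input=v v v $  — expand <C> -> v
step 10: stack=$ v <C> <C> v  input=v v v $  — match v
step 11: stack=$ v <C> <C>  input=v v $  — expand <C> -> v
step 12: stack=$ v <C> v  input=v v $  — match v
step 13: stack=$ v <C>  input=v $  — expand <C> -> v
step 14: stack=$ v v  input=v $  — match v
step 15: stack=$ v  input=$  — error: top is terminal v but lookahead is $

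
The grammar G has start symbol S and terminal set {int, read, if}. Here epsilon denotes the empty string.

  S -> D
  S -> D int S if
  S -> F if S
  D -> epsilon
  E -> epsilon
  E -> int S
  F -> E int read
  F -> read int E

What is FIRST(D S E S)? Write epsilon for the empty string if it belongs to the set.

{epsilon, int, read}

FIRST(D): from D->epsilon we get {epsilon}. So FIRST(D) = {epsilon}.
FIRST(E): from E->epsilon we get {epsilon}; from E->int S we get {int}. So FIRST(E) = {epsilon, int}.
FIRST(F): from F->E int read we get {int}; from F->read int E we get {read}. So FIRST(F) = {int, read}.
FIRST(S): from S->D we get {epsilon}; from S->D int S if we get {int}; from S->F if S we get {int, read}. So FIRST(S) = {epsilon, int, read}.
FIRST(D S E S): take FIRST of each symbol in turn, carrying on past any symbol whose FIRST contains epsilon; result {epsilon, int, read}.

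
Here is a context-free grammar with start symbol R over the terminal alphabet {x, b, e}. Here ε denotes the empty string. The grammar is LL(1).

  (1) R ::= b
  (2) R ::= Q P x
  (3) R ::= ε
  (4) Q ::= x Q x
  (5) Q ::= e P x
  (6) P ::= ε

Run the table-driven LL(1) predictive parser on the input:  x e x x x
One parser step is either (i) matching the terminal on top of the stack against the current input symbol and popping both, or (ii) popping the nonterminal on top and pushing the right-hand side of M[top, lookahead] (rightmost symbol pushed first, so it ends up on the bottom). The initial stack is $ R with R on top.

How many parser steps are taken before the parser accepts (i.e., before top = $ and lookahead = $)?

step 1: stack=$ R  input=x e x x x $  — expand R ::= Q P x
step 2: stack=$ x P Q  input=x e x x x $  — expand Q ::= x Q x
step 3: stack=$ x P x Q x  input=x e x x x $  — match x
step 4: stack=$ x P x Q  input=e x x x $  — expand Q ::= e P x
step 5: stack=$ x P x x P e  input=e x x x $  — match e
step 6: stack=$ x P x x P  input=x x x $  — expand P ::= ε
step 7: stack=$ x P x x  input=x x x $  — match x
step 8: stack=$ x P x  input=x x $  — match x
step 9: stack=$ x P  input=x $  — expand P ::= ε
step 10: stack=$ x  input=x $  — match x
Accept reached after 10 steps.

10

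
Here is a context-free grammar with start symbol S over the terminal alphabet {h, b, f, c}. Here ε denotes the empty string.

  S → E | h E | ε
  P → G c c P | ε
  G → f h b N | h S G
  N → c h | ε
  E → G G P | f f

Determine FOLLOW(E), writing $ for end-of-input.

FIRST(G): from G→f h b N we get {f}; from G→h S G we get {h}. So FIRST(G) = {f, h}.
FIRST(N): from N→c h we get {c}; from N→ε we get {ε}. So FIRST(N) = {ε, c}.
FIRST(P): from P→G c c P we get {f, h}; from P→ε we get {ε}. So FIRST(P) = {ε, f, h}.
FIRST(E): from E→G G P we get {f, h}; from E→f f we get {f}. So FIRST(E) = {f, h}.
FIRST(S): from S→E we get {f, h}; from S→h E we get {h}; from S→ε we get {ε}. So FIRST(S) = {ε, f, h}.
FOLLOW(S) includes $ since S is the start symbol.
FOLLOW(S): in G→h S G, S is followed by G with FIRST {f, h}. Thus FOLLOW(S) = {$, f, h}.
FOLLOW(E): in S→E, the suffix after E is empty, so FOLLOW(E) ⊇ FOLLOW(S) = {$, f, h}; in S→h E, the suffix after E is empty, so FOLLOW(E) ⊇ FOLLOW(S) = {$, f, h}. Thus FOLLOW(E) = {$, f, h}.
FOLLOW(P): in P→G c c P, the suffix after P is empty (adds nothing new); in E→G G P, the suffix after P is empty, so FOLLOW(P) ⊇ FOLLOW(E) = {$, f, h}. Thus FOLLOW(P) = {$, f, h}.
FOLLOW(G): in P→G c c P, G is followed by c c P with FIRST {c}; in G→h S G, the suffix after G is empty (adds nothing new); in E→G G P (occurrence 1), G is followed by G P with FIRST {f, h}; in E→G G P (occurrence 2), G is followed by P with FIRST {ε, f, h}; in E→G G P (occurrence 2), the suffix after G is nullable, so FOLLOW(G) ⊇ FOLLOW(E) = {$, f, h}. Thus FOLLOW(G) = {$, c, f, h}.
FOLLOW(N): in G→f h b N, the suffix after N is empty, so FOLLOW(N) ⊇ FOLLOW(G) = {$, c, f, h}. Thus FOLLOW(N) = {$, c, f, h}.

{$, f, h}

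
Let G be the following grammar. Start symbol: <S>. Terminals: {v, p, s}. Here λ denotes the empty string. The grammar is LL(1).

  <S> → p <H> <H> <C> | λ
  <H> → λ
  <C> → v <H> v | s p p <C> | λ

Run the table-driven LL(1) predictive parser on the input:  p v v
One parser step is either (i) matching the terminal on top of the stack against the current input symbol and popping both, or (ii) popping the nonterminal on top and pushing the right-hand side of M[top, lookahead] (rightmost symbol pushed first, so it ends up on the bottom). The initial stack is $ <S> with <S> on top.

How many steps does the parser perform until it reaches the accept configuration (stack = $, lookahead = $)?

8

step 1: stack=$ <S>  input=p v v $  — expand <S> → p <H> <H> <C>
step 2: stack=$ <C> <H> <H> p  input=p v v $  — match p
step 3: stack=$ <C> <H> <H>  input=v v $  — expand <H> → λ
step 4: stack=$ <C> <H>  input=v v $  — expand <H> → λ
step 5: stack=$ <C>  input=v v $  — expand <C> → v <H> v
step 6: stack=$ v <H> v  input=v v $  — match v
step 7: stack=$ v <H>  input=v $  — expand <H> → λ
step 8: stack=$ v  input=v $  — match v
Accept reached after 8 steps.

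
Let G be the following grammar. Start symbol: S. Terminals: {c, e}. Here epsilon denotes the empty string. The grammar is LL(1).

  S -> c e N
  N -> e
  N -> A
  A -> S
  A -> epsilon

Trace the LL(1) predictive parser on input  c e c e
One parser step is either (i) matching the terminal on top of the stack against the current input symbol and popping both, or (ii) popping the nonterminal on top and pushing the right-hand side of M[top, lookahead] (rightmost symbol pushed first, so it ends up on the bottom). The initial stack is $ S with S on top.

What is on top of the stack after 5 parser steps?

S

step 1: stack=$ S  input=c e c e $  — expand S -> c e N
step 2: stack=$ N e c  input=c e c e $  — match c
step 3: stack=$ N e  input=e c e $  — match e
step 4: stack=$ N  input=c e $  — expand N -> A
step 5: stack=$ A  input=c e $  — expand A -> S
Stack after step 5: $ S (top = S).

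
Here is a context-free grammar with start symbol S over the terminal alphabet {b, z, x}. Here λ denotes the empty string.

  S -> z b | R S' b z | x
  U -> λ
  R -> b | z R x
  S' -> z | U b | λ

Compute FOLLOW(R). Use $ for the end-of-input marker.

FIRST(U): from U->λ we get {λ}. So FIRST(U) = {λ}.
FIRST(R): from R->b we get {b}; from R->z R x we get {z}. So FIRST(R) = {b, z}.
FIRST(S): from S->z b we get {z}; from S->R S' b z we get {b, z}; from S->x we get {x}. So FIRST(S) = {b, x, z}.
FIRST(S'): from S'->z we get {z}; from S'->U b we get {b}; from S'->λ we get {λ}. So FIRST(S') = {λ, b, z}.
FOLLOW(S) includes $ since S is the start symbol.
FOLLOW(S): S appears on no right-hand side. Thus FOLLOW(S) = {$}.
FOLLOW(U): in S'->U b, U is followed by b with FIRST {b}. Thus FOLLOW(U) = {b}.
FOLLOW(R): in S->R S' b z, R is followed by S' b z with FIRST {b, z}; in R->z R x, R is followed by x with FIRST {x}. Thus FOLLOW(R) = {b, x, z}.
FOLLOW(S'): in S->R S' b z, S' is followed by b z with FIRST {b}. Thus FOLLOW(S') = {b}.

{b, x, z}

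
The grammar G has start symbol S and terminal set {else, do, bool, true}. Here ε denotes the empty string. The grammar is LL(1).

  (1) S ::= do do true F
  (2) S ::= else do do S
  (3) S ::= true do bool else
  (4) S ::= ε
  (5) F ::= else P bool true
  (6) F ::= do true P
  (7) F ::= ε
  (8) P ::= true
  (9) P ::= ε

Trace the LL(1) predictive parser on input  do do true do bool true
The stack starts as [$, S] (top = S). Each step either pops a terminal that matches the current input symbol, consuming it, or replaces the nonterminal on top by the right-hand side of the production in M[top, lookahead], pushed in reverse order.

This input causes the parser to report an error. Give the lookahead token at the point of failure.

     Stack           Input                      Action
  1  $ S             do do true do bool true $  expand S ::= do do true F
  2  $ F true do do  do do true do bool true $  match do
  3  $ F true do     do true do bool true $     match do
  4  $ F true        true do bool true $        match true
  5  $ F             do bool true $             expand F ::= do true P
  6  $ P true do     do bool true $             match do
  7  $ P true        bool true $                error: top is terminal true but lookahead is bool

bool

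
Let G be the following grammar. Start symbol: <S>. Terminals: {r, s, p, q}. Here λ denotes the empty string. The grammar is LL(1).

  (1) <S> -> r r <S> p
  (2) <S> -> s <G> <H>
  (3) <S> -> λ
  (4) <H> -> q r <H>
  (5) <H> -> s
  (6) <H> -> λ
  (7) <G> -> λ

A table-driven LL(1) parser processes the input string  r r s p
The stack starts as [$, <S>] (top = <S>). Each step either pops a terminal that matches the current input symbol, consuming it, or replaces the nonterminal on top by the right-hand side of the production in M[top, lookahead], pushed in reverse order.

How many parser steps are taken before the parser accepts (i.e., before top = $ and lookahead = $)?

8

     Stack          Input      Action
  1  $ <S>          r r s p $  expand <S> -> r r <S> p
  2  $ p <S> r r    r r s p $  match r
  3  $ p <S> r      r s p $    match r
  4  $ p <S>        s p $      expand <S> -> s <G> <H>
  5  $ p <H> <G> s  s p $      match s
  6  $ p <H> <G>    p $        expand <G> -> λ
  7  $ p <H>        p $        expand <H> -> λ
  8  $ p            p $        match p
Accept reached after 8 steps.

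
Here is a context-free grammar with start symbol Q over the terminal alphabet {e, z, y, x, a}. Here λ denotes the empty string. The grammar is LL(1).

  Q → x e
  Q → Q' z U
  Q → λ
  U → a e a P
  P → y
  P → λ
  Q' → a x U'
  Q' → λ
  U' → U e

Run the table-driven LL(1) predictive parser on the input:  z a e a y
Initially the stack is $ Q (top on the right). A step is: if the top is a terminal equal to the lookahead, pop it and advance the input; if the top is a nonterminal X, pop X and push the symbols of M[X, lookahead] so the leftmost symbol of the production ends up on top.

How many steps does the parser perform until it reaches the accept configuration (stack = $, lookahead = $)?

step 1: stack=$ Q  input=z a e a y $  — expand Q → Q' z U
step 2: stack=$ U z Q'  input=z a e a y $  — expand Q' → λ
step 3: stack=$ U z  input=z a e a y $  — match z
step 4: stack=$ U  input=a e a y $  — expand U → a e a P
step 5: stack=$ P a e a  input=a e a y $  — match a
step 6: stack=$ P a e  input=e a y $  — match e
step 7: stack=$ P a  input=a y $  — match a
step 8: stack=$ P  input=y $  — expand P → y
step 9: stack=$ y  input=y $  — match y
Accept reached after 9 steps.

9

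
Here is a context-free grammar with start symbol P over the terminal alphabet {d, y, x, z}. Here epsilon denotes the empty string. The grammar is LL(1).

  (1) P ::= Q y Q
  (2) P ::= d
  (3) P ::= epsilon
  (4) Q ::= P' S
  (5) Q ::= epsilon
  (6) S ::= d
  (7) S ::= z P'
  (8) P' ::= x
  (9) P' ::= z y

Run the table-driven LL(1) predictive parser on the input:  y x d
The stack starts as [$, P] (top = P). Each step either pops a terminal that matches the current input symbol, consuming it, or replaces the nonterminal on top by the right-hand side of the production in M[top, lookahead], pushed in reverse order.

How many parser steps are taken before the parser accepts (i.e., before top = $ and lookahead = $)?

step 1: stack=$ P  input=y x d $  — expand P ::= Q y Q
step 2: stack=$ Q y Q  input=y x d $  — expand Q ::= epsilon
step 3: stack=$ Q y  input=y x d $  — match y
step 4: stack=$ Q  input=x d $  — expand Q ::= P' S
step 5: stack=$ S P'  input=x d $  — expand P' ::= x
step 6: stack=$ S x  input=x d $  — match x
step 7: stack=$ S  input=d $  — expand S ::= d
step 8: stack=$ d  input=d $  — match d
Accept reached after 8 steps.

8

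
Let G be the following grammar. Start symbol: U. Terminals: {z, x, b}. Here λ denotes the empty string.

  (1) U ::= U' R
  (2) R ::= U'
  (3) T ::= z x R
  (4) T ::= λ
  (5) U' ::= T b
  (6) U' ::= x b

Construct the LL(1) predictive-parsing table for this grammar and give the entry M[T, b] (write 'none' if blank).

T ::= λ

FIRST(T) = {λ, z}
FIRST(U') = {b, x, z}  (via T b)
FIRST(U) = {b, x, z}  (via U' R)
FIRST(R) = {b, x, z}  (via U')
FOLLOW(U) includes $ since U is the start symbol.
FOLLOW(T): in U'::=T b, T is followed by b with FIRST {b}. Thus FOLLOW(T) = {b}.
For T ::= z x R: FIRST(z x R) = {z}, so it goes in M[T, t] for t ∈ {z}.
For T ::= λ: FIRST(λ) = {λ}, so it goes in M[T, t] for t ∈ {}; since λ ∈ FIRST, also for every t ∈ FOLLOW(T) = {b}.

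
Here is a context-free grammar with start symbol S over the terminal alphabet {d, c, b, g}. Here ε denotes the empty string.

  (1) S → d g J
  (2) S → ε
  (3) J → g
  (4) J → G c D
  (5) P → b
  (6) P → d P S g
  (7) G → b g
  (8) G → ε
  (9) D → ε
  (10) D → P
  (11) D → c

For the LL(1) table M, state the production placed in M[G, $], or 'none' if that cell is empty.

FIRST(S): from S→d g J we get {d}; from S→ε we get {ε}. So FIRST(S) = {ε, d}.
FIRST(P): from P→b we get {b}; from P→d P S g we get {d}. So FIRST(P) = {b, d}.
FIRST(G): from G→b g we get {b}; from G→ε we get {ε}. So FIRST(G) = {ε, b}.
FIRST(J): from J→g we get {g}; from J→G c D we get {b, c}. So FIRST(J) = {b, c, g}.
FIRST(D): from D→ε we get {ε}; from D→P we get {b, d}; from D→c we get {c}. So FIRST(D) = {ε, b, c, d}.
FOLLOW(S) includes $ since S is the start symbol.
FOLLOW(G): in J→G c D, G is followed by c D with FIRST {c}. Thus FOLLOW(G) = {c}.
For G → b g: FIRST(b g) = {b}, so it goes in M[G, t] for t ∈ {b}.
For G → ε: FIRST(ε) = {ε}, so it goes in M[G, t] for t ∈ {}; since ε ∈ FIRST, also for every t ∈ FOLLOW(G) = {c}.
None of these place a production in M[G, $].

none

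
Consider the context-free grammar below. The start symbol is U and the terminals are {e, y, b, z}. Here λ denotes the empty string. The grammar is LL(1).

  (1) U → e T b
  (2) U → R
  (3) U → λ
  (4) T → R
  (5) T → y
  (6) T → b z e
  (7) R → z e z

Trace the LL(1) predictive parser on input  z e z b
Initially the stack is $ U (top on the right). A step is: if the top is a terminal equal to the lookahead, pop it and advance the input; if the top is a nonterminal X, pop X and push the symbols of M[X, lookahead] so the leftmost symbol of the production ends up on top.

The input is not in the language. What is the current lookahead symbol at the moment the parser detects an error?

b

step 1: stack=$ U  input=z e z b $  — expand U → R
step 2: stack=$ R  input=z e z b $  — expand R → z e z
step 3: stack=$ z e z  input=z e z b $  — match z
step 4: stack=$ z e  input=e z b $  — match e
step 5: stack=$ z  input=z b $  — match z
step 6: stack=$  input=b $  — error: stack empty but input remains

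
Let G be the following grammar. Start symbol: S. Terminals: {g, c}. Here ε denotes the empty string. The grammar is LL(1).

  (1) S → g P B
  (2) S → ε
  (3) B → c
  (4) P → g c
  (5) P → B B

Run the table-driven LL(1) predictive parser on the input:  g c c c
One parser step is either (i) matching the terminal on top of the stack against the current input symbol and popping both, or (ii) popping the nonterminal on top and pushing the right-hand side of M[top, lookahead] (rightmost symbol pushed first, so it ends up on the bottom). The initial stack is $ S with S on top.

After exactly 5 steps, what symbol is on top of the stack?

B

     Stack    Input      Action
  1  $ S      g c c c $  expand S → g P B
  2  $ B P g  g c c c $  match g
  3  $ B P    c c c $    expand P → B B
  4  $ B B B  c c c $    expand B → c
  5  $ B B c  c c c $    match c
Stack after step 5: $ B B (top = B).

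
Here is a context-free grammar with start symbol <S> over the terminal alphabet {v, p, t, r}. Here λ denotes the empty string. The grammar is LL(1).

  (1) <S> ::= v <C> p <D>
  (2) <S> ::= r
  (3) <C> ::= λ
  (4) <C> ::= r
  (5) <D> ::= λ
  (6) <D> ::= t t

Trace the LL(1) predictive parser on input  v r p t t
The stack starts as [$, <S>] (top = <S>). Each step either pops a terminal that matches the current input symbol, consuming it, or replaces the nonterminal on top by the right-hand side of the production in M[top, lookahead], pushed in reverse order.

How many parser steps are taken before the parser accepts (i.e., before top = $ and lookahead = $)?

     Stack          Input        Action
  1  $ <S>          v r p t t $  expand <S> ::= v <C> p <D>
  2  $ <D> p <C> v  v r p t t $  match v
  3  $ <D> p <C>    r p t t $    expand <C> ::= r
  4  $ <D> p r      r p t t $    match r
  5  $ <D> p        p t t $      match p
  6  $ <D>          t t $        expand <D> ::= t t
  7  $ t t          t t $        match t
  8  $ t            t $          match t
Accept reached after 8 steps.

8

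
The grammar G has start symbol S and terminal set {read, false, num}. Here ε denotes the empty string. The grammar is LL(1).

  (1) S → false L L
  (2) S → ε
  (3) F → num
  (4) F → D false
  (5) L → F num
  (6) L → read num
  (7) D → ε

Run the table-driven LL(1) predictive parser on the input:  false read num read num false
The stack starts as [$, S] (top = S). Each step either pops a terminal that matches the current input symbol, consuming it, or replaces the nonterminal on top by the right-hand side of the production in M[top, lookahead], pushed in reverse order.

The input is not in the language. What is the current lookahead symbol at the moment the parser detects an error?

false

step 1: stack=$ S  input=false read num read num false $  — expand S → false L L
step 2: stack=$ L L false  input=false read num read num false $  — match false
step 3: stack=$ L L  input=read num read num false $  — expand L → read num
step 4: stack=$ L num read  input=read num read num false $  — match read
step 5: stack=$ L num  input=num read num false $  — match num
step 6: stack=$ L  input=read num false $  — expand L → read num
step 7: stack=$ num read  input=read num false $  — match read
step 8: stack=$ num  input=num false $  — match num
step 9: stack=$  input=false $  — error: stack empty but input remains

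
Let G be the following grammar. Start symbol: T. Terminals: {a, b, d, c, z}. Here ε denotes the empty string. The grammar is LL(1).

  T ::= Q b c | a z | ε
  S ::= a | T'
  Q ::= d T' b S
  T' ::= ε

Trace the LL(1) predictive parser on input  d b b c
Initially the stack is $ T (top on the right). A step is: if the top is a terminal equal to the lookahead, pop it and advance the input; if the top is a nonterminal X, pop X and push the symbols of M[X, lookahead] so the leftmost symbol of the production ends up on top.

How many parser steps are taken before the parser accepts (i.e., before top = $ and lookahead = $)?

9

     Stack           Input      Action
  1  $ T             d b b c $  expand T ::= Q b c
  2  $ c b Q         d b b c $  expand Q ::= d T' b S
  3  $ c b S b T' d  d b b c $  match d
  4  $ c b S b T'    b b c $    expand T' ::= ε
  5  $ c b S b       b b c $    match b
  6  $ c b S         b c $      expand S ::= T'
  7  $ c b T'        b c $      expand T' ::= ε
  8  $ c b           b c $      match b
  9  $ c             c $        match c
Accept reached after 9 steps.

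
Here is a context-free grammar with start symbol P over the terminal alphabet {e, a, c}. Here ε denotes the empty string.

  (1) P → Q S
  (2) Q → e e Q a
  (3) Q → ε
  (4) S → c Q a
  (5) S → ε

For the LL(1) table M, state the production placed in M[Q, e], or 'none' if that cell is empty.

Q → e e Q a

FIRST(Q) = {ε, e}
FIRST(S) = {ε, c}
FIRST(P) = {ε, c, e}  (via Q S)
FOLLOW(P) includes $ since P is the start symbol.
FOLLOW(P): P appears on no right-hand side. Thus FOLLOW(P) = {$}.
FOLLOW(Q): in P→Q S, Q is followed by S with FIRST {ε, c}; in P→Q S, the suffix after Q is nullable, so FOLLOW(Q) ⊇ FOLLOW(P) = {$}; in Q→e e Q a, Q is followed by a with FIRST {a}; in S→c Q a, Q is followed by a with FIRST {a}. Thus FOLLOW(Q) = {$, a, c}.
For Q → e e Q a: FIRST(e e Q a) = {e}, so it goes in M[Q, t] for t ∈ {e}.
For Q → ε: FIRST(ε) = {ε}, so it goes in M[Q, t] for t ∈ {}; since ε ∈ FIRST, also for every t ∈ FOLLOW(Q) = {$, a, c}.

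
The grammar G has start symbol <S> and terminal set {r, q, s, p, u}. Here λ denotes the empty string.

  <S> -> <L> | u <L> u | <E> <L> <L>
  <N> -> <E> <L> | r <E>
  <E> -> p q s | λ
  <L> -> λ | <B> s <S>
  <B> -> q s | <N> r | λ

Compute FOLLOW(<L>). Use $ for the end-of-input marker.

FIRST(<E>) = {λ, p}
FIRST(<S>) = {λ, p, q, r, s, u}  (via <L>, <E> <L> <L>)
FIRST(<N>) = {λ, p, q, r, s}  (via <E> <L>)
FIRST(<B>) = {λ, p, q, r, s}  (via <N> r)
FIRST(<L>) = {λ, p, q, r, s}  (via <B> s <S>)
FOLLOW(<S>) includes $ since <S> is the start symbol.
FOLLOW(<N>): in <B>-><N> r, <N> is followed by r with FIRST {r}. Thus FOLLOW(<N>) = {r}.
FOLLOW(<B>): in <L>-><B> s <S>, <B> is followed by s <S> with FIRST {s}. Thus FOLLOW(<B>) = {s}.
FOLLOW(<S>): in <L>-><B> s <S>, the suffix after <S> is empty, so FOLLOW(<S>) ⊇ FOLLOW(<L>) = {$, p, q, r, s, u}. Thus FOLLOW(<S>) = {$, p, q, r, s, u}.
FOLLOW(<E>): in <S>-><E> <L> <L>, <E> is followed by <L> <L> with FIRST {λ, p, q, r, s}; in <S>-><E> <L> <L>, the suffix after <E> is nullable, so FOLLOW(<E>) ⊇ FOLLOW(<S>) = {$, p, q, r, s, u}; in <N>-><E> <L>, <E> is followed by <L> with FIRST {λ, p, q, r, s}; in <N>-><E> <L>, the suffix after <E> is nullable, so FOLLOW(<E>) ⊇ FOLLOW(<N>) = {r}; in <N>->r <E>, the suffix after <E> is empty, so FOLLOW(<E>) ⊇ FOLLOW(<N>) = {r}. Thus FOLLOW(<E>) = {$, p, q, r, s, u}.
FOLLOW(<L>): in <S>-><L>, the suffix after <L> is empty, so FOLLOW(<L>) ⊇ FOLLOW(<S>) = {$, p, q, r, s, u}; in <S>->u <L> u, <L> is followed by u with FIRST {u}; in <S>-><E> <L> <L> (occurrence 1), <L> is followed by <L> with FIRST {λ, p, q, r, s}; in <S>-><E> <L> <L> (occurrence 1), the suffix after <L> is nullable, so FOLLOW(<L>) ⊇ FOLLOW(<S>) = {$, p, q, r, s, u}; in <S>-><E> <L> <L> (occurrence 2), the suffix after <L> is empty, so FOLLOW(<L>) ⊇ FOLLOW(<S>) = {$, p, q, r, s, u}; in <N>-><E> <L>, the suffix after <L> is empty, so FOLLOW(<L>) ⊇ FOLLOW(<N>) = {r}. Thus FOLLOW(<L>) = {$, p, q, r, s, u}.

{$, p, q, r, s, u}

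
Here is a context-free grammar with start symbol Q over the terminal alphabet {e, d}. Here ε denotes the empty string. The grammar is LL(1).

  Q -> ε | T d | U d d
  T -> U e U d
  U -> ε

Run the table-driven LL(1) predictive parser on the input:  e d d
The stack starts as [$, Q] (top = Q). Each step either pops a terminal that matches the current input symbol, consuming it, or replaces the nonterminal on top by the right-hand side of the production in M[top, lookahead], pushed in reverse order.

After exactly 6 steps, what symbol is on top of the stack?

d

step 1: stack=$ Q  input=e d d $  — expand Q -> T d
step 2: stack=$ d T  input=e d d $  — expand T -> U e U d
step 3: stack=$ d d U e U  input=e d d $  — expand U -> ε
step 4: stack=$ d d U e  input=e d d $  — match e
step 5: stack=$ d d U  input=d d $  — expand U -> ε
step 6: stack=$ d d  input=d d $  — match d
Stack after step 6: $ d (top = d).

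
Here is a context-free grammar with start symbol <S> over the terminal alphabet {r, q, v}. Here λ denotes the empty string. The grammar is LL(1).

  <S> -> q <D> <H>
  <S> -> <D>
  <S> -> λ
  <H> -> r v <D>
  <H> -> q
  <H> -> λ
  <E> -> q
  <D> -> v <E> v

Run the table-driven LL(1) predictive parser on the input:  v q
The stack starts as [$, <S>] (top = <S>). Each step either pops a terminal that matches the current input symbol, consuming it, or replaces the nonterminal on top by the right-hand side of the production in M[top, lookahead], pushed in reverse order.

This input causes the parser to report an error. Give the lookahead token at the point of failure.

     Stack      Input  Action
  1  $ <S>      v q $  expand <S> -> <D>
  2  $ <D>      v q $  expand <D> -> v <E> v
  3  $ v <E> v  v q $  match v
  4  $ v <E>    q $    expand <E> -> q
  5  $ v q      q $    match q
  6  $ v        $      error: top is terminal v but lookahead is $

$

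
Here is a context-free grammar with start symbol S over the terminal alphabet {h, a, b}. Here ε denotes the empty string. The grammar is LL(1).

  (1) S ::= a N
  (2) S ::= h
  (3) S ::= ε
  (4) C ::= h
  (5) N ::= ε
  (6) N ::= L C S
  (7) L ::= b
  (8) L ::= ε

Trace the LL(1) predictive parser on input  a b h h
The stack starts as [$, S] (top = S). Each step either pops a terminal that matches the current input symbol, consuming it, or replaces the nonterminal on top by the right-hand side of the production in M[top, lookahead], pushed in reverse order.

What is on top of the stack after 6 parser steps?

h

step 1: stack=$ S  input=a b h h $  — expand S ::= a N
step 2: stack=$ N a  input=a b h h $  — match a
step 3: stack=$ N  input=b h h $  — expand N ::= L C S
step 4: stack=$ S C L  input=b h h $  — expand L ::= b
step 5: stack=$ S C b  input=b h h $  — match b
step 6: stack=$ S C  input=h h $  — expand C ::= h
Stack after step 6: $ S h (top = h).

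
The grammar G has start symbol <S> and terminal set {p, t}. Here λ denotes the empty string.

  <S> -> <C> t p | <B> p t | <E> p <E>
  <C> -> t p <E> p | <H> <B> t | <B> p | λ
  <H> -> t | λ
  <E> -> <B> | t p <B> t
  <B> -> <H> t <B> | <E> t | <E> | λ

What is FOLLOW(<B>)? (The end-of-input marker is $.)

FIRST(<H>): from <H>->t we get {t}; from <H>->λ we get {λ}. So FIRST(<H>) = {λ, t}.
FIRST(<S>): from <S>-><C> t p we get {p, t}; from <S>-><B> p t we get {p, t}; from <S>-><E> p <E> we get {p, t}. So FIRST(<S>) = {p, t}.
FIRST(<C>): from <C>->t p <E> p we get {t}; from <C>-><H> <B> t we get {t}; from <C>-><B> p we get {p, t}; from <C>->λ we get {λ}. So FIRST(<C>) = {λ, p, t}.
FIRST(<E>): from <E>-><B> we get {λ, t}; from <E>->t p <B> t we get {t}. So FIRST(<E>) = {λ, t}.
FIRST(<B>): from <B>-><H> t <B> we get {t}; from <B>-><E> t we get {t}; from <B>-><E> we get {λ, t}; from <B>->λ we get {λ}. So FIRST(<B>) = {λ, t}.
FOLLOW(<S>) includes $ since <S> is the start symbol.
FOLLOW(<S>): <S> appears on no right-hand side. Thus FOLLOW(<S>) = {$}.
FOLLOW(<C>): in <S>-><C> t p, <C> is followed by t p with FIRST {t}. Thus FOLLOW(<C>) = {t}.
FOLLOW(<H>): in <C>-><H> <B> t, <H> is followed by <B> t with FIRST {t}; in <B>-><H> t <B>, <H> is followed by t <B> with FIRST {t}. Thus FOLLOW(<H>) = {t}.
FOLLOW(<E>): in <S>-><E> p <E> (occurrence 1), <E> is followed by p <E> with FIRST {p}; in <S>-><E> p <E> (occurrence 2), the suffix after <E> is empty, so FOLLOW(<E>) ⊇ FOLLOW(<S>) = {$}; in <C>->t p <E> p, <E> is followed by p with FIRST {p}; in <B>-><E> t, <E> is followed by t with FIRST {t}; in <B>-><E>, the suffix after <E> is empty, so FOLLOW(<E>) ⊇ FOLLOW(<B>) = {$, p, t}. Thus FOLLOW(<E>) = {$, p, t}.
FOLLOW(<B>): in <S>-><B> p t, <B> is followed by p t with FIRST {p}; in <C>-><H> <B> t, <B> is followed by t with FIRST {t}; in <C>-><B> p, <B> is followed by p with FIRST {p}; in <E>-><B>, the suffix after <B> is empty, so FOLLOW(<B>) ⊇ FOLLOW(<E>) = {$, p, t}; in <E>->t p <B> t, <B> is followed by t with FIRST {t}; in <B>-><H> t <B>, the suffix after <B> is empty (adds nothing new). Thus FOLLOW(<B>) = {$, p, t}.

{$, p, t}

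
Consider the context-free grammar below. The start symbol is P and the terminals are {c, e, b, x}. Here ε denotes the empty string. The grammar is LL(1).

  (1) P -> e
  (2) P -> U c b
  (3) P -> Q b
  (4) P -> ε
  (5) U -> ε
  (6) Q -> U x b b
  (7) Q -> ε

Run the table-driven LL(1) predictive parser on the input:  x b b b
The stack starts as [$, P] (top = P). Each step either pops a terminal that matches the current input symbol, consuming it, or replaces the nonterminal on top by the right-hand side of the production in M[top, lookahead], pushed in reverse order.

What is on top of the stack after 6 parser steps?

     Stack        Input      Action
  1  $ P          x b b b $  expand P -> Q b
  2  $ b Q        x b b b $  expand Q -> U x b b
  3  $ b b b x U  x b b b $  expand U -> ε
  4  $ b b b x    x b b b $  match x
  5  $ b b b      b b b $    match b
  6  $ b b        b b $      match b
Stack after step 6: $ b (top = b).

b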